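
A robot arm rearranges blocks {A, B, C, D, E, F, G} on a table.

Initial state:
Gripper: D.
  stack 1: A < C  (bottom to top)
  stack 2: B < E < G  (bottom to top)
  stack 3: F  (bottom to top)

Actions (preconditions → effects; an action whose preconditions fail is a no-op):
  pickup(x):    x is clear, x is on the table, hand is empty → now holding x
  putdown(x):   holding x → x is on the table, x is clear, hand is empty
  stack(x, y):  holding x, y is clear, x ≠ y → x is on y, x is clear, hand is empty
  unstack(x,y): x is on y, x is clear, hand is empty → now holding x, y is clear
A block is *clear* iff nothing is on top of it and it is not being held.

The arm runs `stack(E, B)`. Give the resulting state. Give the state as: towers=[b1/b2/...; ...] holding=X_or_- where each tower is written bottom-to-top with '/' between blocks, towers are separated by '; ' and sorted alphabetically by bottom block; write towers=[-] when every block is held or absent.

before: towers=[A/C; B/E/G; F] holding=D
pre[stack(E, B)]: holding(E) no, clear(B) no, E≠B yes
holding(E), clear(B) unmet → stack(E, B) is a no-op
after:  towers=[A/C; B/E/G; F] holding=D

towers=[A/C; B/E/G; F] holding=D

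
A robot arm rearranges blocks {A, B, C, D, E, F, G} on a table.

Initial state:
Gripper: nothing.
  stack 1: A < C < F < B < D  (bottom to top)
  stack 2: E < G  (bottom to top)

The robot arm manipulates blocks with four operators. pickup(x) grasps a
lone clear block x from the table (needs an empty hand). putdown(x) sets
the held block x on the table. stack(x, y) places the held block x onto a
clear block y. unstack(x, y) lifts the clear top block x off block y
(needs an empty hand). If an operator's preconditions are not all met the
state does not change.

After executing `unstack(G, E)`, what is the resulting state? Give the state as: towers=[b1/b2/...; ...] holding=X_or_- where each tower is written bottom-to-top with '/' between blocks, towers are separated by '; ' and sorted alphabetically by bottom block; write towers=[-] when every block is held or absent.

towers=[A/C/F/B/D; E] holding=G

before: towers=[A/C/F/B/D; E/G] holding=-
pre[unstack(G, E)]: on(G,E) yes, clear(G) yes, handempty yes
all met → apply unstack(G, E)
after:  towers=[A/C/F/B/D; E] holding=G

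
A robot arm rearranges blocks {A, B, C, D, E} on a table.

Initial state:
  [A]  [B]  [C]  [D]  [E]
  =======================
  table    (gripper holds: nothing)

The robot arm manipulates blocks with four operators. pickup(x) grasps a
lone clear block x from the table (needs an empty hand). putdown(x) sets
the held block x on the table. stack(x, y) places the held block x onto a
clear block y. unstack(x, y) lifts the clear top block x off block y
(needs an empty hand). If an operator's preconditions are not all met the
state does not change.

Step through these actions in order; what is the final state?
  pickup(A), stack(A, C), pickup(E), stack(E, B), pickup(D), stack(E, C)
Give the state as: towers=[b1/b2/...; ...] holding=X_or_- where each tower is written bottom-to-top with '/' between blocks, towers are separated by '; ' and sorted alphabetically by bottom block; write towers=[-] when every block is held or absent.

towers=[B/E; C/A] holding=D

step 1 (pickup(A)): towers=[B; C; D; E] holding=A
step 2 (stack(A, C)): towers=[B; C/A; D; E] holding=-
step 3 (pickup(E)): towers=[B; C/A; D] holding=E
step 4 (stack(E, B)): towers=[B/E; C/A; D] holding=-
step 5 (pickup(D)): towers=[B/E; C/A] holding=D
step 6 (stack(E, C)) [no-op]: towers=[B/E; C/A] holding=D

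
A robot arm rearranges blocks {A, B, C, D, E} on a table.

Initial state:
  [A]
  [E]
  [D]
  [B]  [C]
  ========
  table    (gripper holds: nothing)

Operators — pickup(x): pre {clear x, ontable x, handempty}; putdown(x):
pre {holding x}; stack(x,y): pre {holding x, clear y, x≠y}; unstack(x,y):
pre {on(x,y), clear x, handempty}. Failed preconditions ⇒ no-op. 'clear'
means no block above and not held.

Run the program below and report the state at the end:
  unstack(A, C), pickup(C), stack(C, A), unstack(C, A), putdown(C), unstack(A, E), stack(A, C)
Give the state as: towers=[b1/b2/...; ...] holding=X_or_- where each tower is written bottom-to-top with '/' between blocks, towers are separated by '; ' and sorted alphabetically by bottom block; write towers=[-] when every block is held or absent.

towers=[B/D/E; C/A] holding=-

step 1 (unstack(A, C)) [no-op]: towers=[B/D/E/A; C] holding=-
step 2 (pickup(C)): towers=[B/D/E/A] holding=C
step 3 (stack(C, A)): towers=[B/D/E/A/C] holding=-
step 4 (unstack(C, A)): towers=[B/D/E/A] holding=C
step 5 (putdown(C)): towers=[B/D/E/A; C] holding=-
step 6 (unstack(A, E)): towers=[B/D/E; C] holding=A
step 7 (stack(A, C)): towers=[B/D/E; C/A] holding=-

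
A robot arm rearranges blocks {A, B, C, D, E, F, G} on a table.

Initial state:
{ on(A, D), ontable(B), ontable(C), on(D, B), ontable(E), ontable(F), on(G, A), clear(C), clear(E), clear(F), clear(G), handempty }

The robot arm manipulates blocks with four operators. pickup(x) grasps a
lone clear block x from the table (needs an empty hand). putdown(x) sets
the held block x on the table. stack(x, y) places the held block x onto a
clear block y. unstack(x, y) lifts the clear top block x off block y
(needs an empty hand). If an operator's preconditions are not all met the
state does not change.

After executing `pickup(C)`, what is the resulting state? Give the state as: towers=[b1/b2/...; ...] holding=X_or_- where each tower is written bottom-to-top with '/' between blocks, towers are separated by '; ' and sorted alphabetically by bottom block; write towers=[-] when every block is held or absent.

towers=[B/D/A/G; E; F] holding=C

before: towers=[B/D/A/G; C; E; F] holding=-
pre[pickup(C)]: clear(C) ✓, ontable(C) ✓, handempty ✓
all met → apply pickup(C)
after:  towers=[B/D/A/G; E; F] holding=C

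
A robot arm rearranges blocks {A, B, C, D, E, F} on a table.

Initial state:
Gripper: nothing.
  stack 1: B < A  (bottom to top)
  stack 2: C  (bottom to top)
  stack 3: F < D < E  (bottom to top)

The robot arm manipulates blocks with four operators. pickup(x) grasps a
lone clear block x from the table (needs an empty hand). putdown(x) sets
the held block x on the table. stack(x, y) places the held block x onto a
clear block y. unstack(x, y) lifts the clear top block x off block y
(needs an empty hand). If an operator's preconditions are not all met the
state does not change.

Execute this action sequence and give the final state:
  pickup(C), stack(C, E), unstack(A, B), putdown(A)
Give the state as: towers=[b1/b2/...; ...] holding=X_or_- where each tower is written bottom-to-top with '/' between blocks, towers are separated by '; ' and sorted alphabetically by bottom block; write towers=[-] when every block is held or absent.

step 1 (pickup(C)): towers=[B/A; F/D/E] holding=C
step 2 (stack(C, E)): towers=[B/A; F/D/E/C] holding=-
step 3 (unstack(A, B)): towers=[B; F/D/E/C] holding=A
step 4 (putdown(A)): towers=[A; B; F/D/E/C] holding=-

towers=[A; B; F/D/E/C] holding=-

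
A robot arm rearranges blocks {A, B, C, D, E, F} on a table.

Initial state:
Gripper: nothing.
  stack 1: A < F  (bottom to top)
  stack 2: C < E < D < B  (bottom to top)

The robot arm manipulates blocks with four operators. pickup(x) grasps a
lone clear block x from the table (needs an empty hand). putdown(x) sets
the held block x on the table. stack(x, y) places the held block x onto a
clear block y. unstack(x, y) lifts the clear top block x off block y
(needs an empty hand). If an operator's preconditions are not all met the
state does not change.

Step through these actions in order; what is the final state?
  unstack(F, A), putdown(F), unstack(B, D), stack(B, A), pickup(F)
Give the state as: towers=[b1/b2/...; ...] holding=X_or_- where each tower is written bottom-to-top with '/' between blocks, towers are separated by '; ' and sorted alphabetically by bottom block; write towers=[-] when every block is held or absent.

towers=[A/B; C/E/D] holding=F

step 1 (unstack(F, A)): towers=[A; C/E/D/B] holding=F
step 2 (putdown(F)): towers=[A; C/E/D/B; F] holding=-
step 3 (unstack(B, D)): towers=[A; C/E/D; F] holding=B
step 4 (stack(B, A)): towers=[A/B; C/E/D; F] holding=-
step 5 (pickup(F)): towers=[A/B; C/E/D] holding=F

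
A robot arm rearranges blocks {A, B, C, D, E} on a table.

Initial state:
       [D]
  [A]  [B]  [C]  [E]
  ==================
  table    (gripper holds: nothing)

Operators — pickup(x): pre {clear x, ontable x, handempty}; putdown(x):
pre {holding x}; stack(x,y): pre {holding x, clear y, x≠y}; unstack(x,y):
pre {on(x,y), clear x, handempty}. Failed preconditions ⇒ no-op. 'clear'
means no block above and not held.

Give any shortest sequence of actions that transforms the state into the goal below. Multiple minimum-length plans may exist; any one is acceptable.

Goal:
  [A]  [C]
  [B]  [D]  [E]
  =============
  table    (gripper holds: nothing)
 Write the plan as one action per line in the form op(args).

step 1 (unstack(D, B)): towers=[A; B; C; E] holding=D
step 2 (putdown(D)): towers=[A; B; C; D; E] holding=-
step 3 (pickup(A)): towers=[B; C; D; E] holding=A
step 4 (stack(A, B)): towers=[B/A; C; D; E] holding=-
step 5 (pickup(C)): towers=[B/A; D; E] holding=C
step 6 (stack(C, D)): towers=[B/A; D/C; E] holding=-
goal check: towers=[B/A; D/C; E] holding=- — reached (length 6, optimal by BFS)

unstack(D, B)
putdown(D)
pickup(A)
stack(A, B)
pickup(C)
stack(C, D)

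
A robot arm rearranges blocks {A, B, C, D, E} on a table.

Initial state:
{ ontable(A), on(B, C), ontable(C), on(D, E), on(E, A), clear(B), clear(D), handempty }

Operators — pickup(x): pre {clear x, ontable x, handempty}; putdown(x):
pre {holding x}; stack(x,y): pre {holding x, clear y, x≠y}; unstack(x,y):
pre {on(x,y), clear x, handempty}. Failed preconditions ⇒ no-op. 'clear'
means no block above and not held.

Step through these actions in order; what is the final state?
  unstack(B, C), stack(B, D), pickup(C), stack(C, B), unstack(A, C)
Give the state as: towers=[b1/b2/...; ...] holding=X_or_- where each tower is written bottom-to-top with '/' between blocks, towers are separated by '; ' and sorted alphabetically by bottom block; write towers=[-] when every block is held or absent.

step 1 (unstack(B, C)): towers=[A/E/D; C] holding=B
step 2 (stack(B, D)): towers=[A/E/D/B; C] holding=-
step 3 (pickup(C)): towers=[A/E/D/B] holding=C
step 4 (stack(C, B)): towers=[A/E/D/B/C] holding=-
step 5 (unstack(A, C)) [no-op]: towers=[A/E/D/B/C] holding=-

towers=[A/E/D/B/C] holding=-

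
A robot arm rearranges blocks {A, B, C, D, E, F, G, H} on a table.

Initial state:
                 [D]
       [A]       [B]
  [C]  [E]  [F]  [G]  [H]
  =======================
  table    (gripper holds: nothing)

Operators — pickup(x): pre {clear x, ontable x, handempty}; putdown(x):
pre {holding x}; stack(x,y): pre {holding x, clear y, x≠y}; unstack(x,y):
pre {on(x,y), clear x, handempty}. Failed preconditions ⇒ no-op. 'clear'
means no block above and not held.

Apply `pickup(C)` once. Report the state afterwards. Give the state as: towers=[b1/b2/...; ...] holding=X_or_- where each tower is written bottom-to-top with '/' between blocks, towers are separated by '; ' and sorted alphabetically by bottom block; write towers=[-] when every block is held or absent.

towers=[E/A; F; G/B/D; H] holding=C

before: towers=[C; E/A; F; G/B/D; H] holding=-
pre[pickup(C)]: clear(C) ok, ontable(C) ok, handempty ok
all met → apply pickup(C)
after:  towers=[E/A; F; G/B/D; H] holding=C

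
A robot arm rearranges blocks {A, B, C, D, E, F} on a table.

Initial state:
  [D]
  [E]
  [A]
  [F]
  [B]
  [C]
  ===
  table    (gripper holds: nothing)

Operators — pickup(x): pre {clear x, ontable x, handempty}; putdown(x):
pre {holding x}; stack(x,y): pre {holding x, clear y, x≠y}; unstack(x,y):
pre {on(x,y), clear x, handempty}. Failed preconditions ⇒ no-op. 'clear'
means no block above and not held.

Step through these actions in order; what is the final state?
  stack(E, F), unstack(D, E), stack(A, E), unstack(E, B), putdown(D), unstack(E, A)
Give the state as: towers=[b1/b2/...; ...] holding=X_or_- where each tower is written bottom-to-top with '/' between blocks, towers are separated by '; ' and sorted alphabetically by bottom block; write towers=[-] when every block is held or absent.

towers=[C/B/F/A; D] holding=E

step 1 (stack(E, F)) [no-op]: towers=[C/B/F/A/E/D] holding=-
step 2 (unstack(D, E)): towers=[C/B/F/A/E] holding=D
step 3 (stack(A, E)) [no-op]: towers=[C/B/F/A/E] holding=D
step 4 (unstack(E, B)) [no-op]: towers=[C/B/F/A/E] holding=D
step 5 (putdown(D)): towers=[C/B/F/A/E; D] holding=-
step 6 (unstack(E, A)): towers=[C/B/F/A; D] holding=E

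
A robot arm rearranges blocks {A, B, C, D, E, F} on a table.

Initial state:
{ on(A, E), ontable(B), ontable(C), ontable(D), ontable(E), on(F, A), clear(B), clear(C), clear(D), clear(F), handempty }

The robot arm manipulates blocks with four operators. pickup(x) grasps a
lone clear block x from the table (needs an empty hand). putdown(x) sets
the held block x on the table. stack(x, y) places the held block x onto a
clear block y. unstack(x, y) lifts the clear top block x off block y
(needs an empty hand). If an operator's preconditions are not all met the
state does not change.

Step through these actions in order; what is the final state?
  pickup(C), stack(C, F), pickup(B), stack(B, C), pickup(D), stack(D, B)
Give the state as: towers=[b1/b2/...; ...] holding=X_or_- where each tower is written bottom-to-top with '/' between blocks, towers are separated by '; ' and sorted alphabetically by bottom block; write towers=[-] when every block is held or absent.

towers=[E/A/F/C/B/D] holding=-

step 1 (pickup(C)): towers=[B; D; E/A/F] holding=C
step 2 (stack(C, F)): towers=[B; D; E/A/F/C] holding=-
step 3 (pickup(B)): towers=[D; E/A/F/C] holding=B
step 4 (stack(B, C)): towers=[D; E/A/F/C/B] holding=-
step 5 (pickup(D)): towers=[E/A/F/C/B] holding=D
step 6 (stack(D, B)): towers=[E/A/F/C/B/D] holding=-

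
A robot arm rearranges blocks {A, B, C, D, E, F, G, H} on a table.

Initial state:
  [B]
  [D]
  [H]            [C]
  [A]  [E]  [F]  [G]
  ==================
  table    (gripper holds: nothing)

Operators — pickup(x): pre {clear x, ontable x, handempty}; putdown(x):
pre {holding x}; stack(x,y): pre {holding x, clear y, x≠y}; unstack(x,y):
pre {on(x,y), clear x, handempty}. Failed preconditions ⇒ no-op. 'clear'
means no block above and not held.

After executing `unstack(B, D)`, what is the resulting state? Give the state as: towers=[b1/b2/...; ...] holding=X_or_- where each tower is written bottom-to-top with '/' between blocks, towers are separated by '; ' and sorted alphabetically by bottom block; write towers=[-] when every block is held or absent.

before: towers=[A/H/D/B; E; F; G/C] holding=-
pre[unstack(B, D)]: on(B,D) ok, clear(B) ok, handempty ok
all met → apply unstack(B, D)
after:  towers=[A/H/D; E; F; G/C] holding=B

towers=[A/H/D; E; F; G/C] holding=B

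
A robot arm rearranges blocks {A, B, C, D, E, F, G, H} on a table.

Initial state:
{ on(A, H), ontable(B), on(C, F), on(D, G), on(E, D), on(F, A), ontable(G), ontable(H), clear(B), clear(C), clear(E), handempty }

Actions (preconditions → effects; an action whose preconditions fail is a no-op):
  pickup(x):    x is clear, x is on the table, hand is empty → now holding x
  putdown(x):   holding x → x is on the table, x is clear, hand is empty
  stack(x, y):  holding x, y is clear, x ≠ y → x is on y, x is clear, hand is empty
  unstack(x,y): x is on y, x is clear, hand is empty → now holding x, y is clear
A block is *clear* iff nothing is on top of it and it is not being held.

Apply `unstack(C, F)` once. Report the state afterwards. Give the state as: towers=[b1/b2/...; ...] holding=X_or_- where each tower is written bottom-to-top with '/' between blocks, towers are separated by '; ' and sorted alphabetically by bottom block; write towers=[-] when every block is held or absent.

towers=[B; G/D/E; H/A/F] holding=C

before: towers=[B; G/D/E; H/A/F/C] holding=-
pre[unstack(C, F)]: on(C,F) ok, clear(C) ok, handempty ok
all met → apply unstack(C, F)
after:  towers=[B; G/D/E; H/A/F] holding=C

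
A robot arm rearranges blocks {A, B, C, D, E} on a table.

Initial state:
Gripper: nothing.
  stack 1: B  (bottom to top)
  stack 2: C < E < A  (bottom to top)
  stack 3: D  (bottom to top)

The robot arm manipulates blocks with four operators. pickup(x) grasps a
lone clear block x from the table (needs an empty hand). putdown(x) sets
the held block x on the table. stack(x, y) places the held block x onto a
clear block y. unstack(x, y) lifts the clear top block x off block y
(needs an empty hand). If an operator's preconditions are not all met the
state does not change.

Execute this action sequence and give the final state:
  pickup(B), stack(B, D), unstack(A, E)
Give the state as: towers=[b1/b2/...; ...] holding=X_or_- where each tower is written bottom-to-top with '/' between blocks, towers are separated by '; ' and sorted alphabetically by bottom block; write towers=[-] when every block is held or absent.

step 1 (pickup(B)): towers=[C/E/A; D] holding=B
step 2 (stack(B, D)): towers=[C/E/A; D/B] holding=-
step 3 (unstack(A, E)): towers=[C/E; D/B] holding=A

towers=[C/E; D/B] holding=A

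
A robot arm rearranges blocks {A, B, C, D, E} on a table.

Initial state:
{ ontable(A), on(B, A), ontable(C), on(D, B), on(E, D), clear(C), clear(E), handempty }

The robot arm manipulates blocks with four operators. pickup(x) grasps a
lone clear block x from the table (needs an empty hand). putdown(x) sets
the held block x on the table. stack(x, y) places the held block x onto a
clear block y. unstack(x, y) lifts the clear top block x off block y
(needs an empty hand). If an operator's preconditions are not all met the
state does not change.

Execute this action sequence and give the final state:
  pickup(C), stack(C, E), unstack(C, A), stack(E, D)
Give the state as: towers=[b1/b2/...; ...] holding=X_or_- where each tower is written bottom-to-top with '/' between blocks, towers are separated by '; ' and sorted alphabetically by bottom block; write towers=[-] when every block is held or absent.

step 1 (pickup(C)): towers=[A/B/D/E] holding=C
step 2 (stack(C, E)): towers=[A/B/D/E/C] holding=-
step 3 (unstack(C, A)) [no-op]: towers=[A/B/D/E/C] holding=-
step 4 (stack(E, D)) [no-op]: towers=[A/B/D/E/C] holding=-

towers=[A/B/D/E/C] holding=-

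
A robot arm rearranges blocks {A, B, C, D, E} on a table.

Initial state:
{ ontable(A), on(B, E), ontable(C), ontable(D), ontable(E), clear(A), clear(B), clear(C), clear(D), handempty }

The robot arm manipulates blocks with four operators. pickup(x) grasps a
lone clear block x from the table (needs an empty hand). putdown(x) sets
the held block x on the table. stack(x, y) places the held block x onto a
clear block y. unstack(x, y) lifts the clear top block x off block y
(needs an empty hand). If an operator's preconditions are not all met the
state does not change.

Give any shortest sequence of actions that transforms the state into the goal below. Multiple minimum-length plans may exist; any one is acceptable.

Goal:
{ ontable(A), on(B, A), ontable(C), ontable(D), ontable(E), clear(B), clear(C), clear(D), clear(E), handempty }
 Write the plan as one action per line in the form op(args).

unstack(B, E)
stack(B, A)

step 1 (unstack(B, E)): towers=[A; C; D; E] holding=B
step 2 (stack(B, A)): towers=[A/B; C; D; E] holding=-
goal check: towers=[A/B; C; D; E] holding=- — reached (length 2, optimal by BFS)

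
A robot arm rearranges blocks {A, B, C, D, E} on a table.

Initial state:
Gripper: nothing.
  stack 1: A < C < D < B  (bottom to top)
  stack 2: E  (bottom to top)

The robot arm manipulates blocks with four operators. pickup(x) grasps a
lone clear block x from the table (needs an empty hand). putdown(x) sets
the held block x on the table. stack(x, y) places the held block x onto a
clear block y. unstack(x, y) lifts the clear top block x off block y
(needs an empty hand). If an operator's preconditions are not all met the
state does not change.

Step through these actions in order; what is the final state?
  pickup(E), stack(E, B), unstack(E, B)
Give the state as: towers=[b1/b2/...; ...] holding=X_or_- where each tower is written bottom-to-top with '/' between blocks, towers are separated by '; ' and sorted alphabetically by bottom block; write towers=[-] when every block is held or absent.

step 1 (pickup(E)): towers=[A/C/D/B] holding=E
step 2 (stack(E, B)): towers=[A/C/D/B/E] holding=-
step 3 (unstack(E, B)): towers=[A/C/D/B] holding=E

towers=[A/C/D/B] holding=E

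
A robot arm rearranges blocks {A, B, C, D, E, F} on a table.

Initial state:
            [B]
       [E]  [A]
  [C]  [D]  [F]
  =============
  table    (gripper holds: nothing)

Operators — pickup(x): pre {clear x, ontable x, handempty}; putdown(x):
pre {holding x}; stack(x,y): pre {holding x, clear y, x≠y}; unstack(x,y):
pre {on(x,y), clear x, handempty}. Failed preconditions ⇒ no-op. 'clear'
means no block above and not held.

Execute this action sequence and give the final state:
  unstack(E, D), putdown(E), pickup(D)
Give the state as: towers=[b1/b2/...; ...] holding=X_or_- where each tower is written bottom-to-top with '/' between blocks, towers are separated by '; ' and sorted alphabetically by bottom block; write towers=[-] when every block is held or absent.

towers=[C; E; F/A/B] holding=D

step 1 (unstack(E, D)): towers=[C; D; F/A/B] holding=E
step 2 (putdown(E)): towers=[C; D; E; F/A/B] holding=-
step 3 (pickup(D)): towers=[C; E; F/A/B] holding=D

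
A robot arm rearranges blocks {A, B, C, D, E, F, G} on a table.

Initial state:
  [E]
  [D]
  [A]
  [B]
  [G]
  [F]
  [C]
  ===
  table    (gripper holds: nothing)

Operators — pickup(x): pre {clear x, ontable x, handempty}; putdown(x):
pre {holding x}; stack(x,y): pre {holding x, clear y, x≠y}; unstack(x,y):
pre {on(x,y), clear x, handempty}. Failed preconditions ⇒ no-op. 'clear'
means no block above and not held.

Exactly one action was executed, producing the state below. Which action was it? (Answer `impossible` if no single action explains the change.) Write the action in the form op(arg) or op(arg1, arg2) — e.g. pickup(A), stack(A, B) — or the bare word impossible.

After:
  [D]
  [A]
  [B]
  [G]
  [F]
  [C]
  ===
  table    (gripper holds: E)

unstack(E, D)

target: towers=[C/F/G/B/A/D] holding=E
     unstack(E, D) → towers=[C/F/G/B/A/D] holding=E  ← match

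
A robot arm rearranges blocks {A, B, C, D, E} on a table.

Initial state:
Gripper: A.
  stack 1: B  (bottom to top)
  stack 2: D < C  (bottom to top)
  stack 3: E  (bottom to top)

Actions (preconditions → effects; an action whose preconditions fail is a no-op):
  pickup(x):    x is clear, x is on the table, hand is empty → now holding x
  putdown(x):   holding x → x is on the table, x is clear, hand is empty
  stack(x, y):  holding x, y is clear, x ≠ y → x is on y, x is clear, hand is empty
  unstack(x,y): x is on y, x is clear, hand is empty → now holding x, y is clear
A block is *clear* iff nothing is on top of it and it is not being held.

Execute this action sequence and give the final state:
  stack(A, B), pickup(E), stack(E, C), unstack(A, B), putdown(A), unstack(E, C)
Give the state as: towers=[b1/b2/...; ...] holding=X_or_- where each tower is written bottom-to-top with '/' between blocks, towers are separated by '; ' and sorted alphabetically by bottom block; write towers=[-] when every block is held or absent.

step 1 (stack(A, B)): towers=[B/A; D/C; E] holding=-
step 2 (pickup(E)): towers=[B/A; D/C] holding=E
step 3 (stack(E, C)): towers=[B/A; D/C/E] holding=-
step 4 (unstack(A, B)): towers=[B; D/C/E] holding=A
step 5 (putdown(A)): towers=[A; B; D/C/E] holding=-
step 6 (unstack(E, C)): towers=[A; B; D/C] holding=E

towers=[A; B; D/C] holding=E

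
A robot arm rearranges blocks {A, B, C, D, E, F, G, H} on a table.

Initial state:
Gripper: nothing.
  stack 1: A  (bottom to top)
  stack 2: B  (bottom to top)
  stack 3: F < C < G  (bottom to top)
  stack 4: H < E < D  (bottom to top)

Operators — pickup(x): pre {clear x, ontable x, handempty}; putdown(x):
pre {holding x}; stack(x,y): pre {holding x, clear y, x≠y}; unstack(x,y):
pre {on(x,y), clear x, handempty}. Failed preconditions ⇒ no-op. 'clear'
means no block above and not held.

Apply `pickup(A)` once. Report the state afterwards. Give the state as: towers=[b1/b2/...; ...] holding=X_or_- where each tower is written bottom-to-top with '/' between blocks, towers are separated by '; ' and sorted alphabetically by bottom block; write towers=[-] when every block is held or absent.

before: towers=[A; B; F/C/G; H/E/D] holding=-
pre[pickup(A)]: clear(A) ok, ontable(A) ok, handempty ok
all met → apply pickup(A)
after:  towers=[B; F/C/G; H/E/D] holding=A

towers=[B; F/C/G; H/E/D] holding=A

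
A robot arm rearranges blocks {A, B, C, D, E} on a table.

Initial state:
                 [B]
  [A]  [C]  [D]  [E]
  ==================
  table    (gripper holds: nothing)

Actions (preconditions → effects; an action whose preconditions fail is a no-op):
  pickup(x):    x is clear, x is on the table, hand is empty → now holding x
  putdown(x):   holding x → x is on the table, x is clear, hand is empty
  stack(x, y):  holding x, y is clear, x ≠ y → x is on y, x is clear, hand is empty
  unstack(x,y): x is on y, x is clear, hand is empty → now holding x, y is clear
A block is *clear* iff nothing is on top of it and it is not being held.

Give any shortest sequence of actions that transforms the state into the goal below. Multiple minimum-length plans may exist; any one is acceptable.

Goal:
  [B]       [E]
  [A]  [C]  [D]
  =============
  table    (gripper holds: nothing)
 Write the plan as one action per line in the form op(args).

step 1 (unstack(B, E)): towers=[A; C; D; E] holding=B
step 2 (stack(B, A)): towers=[A/B; C; D; E] holding=-
step 3 (pickup(E)): towers=[A/B; C; D] holding=E
step 4 (stack(E, D)): towers=[A/B; C; D/E] holding=-
goal check: towers=[A/B; C; D/E] holding=- — reached (length 4, optimal by BFS)

unstack(B, E)
stack(B, A)
pickup(E)
stack(E, D)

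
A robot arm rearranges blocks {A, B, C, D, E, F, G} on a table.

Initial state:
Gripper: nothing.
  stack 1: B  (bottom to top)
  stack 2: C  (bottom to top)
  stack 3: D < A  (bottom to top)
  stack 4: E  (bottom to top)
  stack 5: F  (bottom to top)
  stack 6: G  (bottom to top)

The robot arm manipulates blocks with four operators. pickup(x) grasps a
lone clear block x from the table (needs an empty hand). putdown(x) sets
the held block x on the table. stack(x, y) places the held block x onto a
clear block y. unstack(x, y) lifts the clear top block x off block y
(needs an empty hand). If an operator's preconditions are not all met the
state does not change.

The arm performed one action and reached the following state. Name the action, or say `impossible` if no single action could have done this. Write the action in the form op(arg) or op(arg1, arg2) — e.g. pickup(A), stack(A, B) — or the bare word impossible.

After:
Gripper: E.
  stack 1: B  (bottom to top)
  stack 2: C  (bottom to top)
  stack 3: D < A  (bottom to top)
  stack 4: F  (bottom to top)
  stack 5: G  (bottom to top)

target: towers=[B; C; D/A; F; G] holding=E
         pickup(B) → towers=[C; D/A; E; F; G] holding=B
         pickup(F) → towers=[B; C; D/A; E; G] holding=F
         pickup(G) → towers=[B; C; D/A; E; F] holding=G
     unstack(A, D) → towers=[B; C; D; E; F; G] holding=A
         pickup(E) → towers=[B; C; D/A; F; G] holding=E  ← match
         pickup(C) → towers=[B; D/A; E; F; G] holding=C

pickup(E)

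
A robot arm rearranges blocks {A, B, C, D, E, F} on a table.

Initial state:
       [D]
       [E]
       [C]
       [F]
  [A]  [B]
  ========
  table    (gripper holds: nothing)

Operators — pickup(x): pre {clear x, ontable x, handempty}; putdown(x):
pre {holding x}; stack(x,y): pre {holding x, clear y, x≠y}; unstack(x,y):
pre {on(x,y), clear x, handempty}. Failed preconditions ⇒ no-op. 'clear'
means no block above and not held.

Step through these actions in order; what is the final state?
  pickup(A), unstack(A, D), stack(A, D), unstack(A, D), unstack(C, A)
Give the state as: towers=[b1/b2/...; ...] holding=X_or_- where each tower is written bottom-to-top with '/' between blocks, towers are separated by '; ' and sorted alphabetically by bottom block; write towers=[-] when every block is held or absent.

step 1 (pickup(A)): towers=[B/F/C/E/D] holding=A
step 2 (unstack(A, D)) [no-op]: towers=[B/F/C/E/D] holding=A
step 3 (stack(A, D)): towers=[B/F/C/E/D/A] holding=-
step 4 (unstack(A, D)): towers=[B/F/C/E/D] holding=A
step 5 (unstack(C, A)) [no-op]: towers=[B/F/C/E/D] holding=A

towers=[B/F/C/E/D] holding=A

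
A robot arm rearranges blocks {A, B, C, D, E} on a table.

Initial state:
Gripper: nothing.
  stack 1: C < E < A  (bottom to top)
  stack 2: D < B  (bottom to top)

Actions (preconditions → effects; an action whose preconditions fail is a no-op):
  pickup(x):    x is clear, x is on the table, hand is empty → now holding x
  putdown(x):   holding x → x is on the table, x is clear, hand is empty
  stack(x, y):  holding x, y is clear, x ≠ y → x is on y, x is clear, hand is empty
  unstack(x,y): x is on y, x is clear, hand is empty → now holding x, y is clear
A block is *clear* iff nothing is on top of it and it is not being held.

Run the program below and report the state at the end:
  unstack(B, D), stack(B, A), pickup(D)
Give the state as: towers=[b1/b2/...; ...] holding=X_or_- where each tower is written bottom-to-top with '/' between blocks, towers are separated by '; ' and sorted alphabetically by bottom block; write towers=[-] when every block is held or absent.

towers=[C/E/A/B] holding=D

step 1 (unstack(B, D)): towers=[C/E/A; D] holding=B
step 2 (stack(B, A)): towers=[C/E/A/B; D] holding=-
step 3 (pickup(D)): towers=[C/E/A/B] holding=D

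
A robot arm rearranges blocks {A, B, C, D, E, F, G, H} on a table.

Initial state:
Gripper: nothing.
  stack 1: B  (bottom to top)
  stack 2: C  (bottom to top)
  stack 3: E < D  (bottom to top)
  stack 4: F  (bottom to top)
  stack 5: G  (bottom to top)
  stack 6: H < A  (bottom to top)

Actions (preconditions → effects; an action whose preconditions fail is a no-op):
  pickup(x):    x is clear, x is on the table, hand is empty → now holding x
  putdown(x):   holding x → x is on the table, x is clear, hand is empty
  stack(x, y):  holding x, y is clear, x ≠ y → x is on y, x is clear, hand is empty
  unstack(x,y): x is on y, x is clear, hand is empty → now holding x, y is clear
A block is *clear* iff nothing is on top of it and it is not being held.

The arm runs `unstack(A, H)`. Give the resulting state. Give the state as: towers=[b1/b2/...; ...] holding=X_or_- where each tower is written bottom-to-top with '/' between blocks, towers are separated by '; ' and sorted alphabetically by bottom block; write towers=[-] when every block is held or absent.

towers=[B; C; E/D; F; G; H] holding=A

before: towers=[B; C; E/D; F; G; H/A] holding=-
pre[unstack(A, H)]: on(A,H) ok, clear(A) ok, handempty ok
all met → apply unstack(A, H)
after:  towers=[B; C; E/D; F; G; H] holding=A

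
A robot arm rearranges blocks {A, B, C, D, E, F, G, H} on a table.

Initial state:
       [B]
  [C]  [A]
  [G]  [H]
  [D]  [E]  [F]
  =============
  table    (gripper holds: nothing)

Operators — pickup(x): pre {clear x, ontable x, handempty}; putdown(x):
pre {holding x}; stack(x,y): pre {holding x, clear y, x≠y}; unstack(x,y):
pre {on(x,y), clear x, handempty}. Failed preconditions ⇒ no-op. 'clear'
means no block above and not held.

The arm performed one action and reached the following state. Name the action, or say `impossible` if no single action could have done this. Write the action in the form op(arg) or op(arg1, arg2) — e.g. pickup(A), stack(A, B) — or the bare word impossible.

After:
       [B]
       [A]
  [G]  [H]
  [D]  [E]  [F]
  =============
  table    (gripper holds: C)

unstack(C, G)

target: towers=[D/G; E/H/A/B; F] holding=C
     unstack(B, A) → towers=[D/G/C; E/H/A; F] holding=B
         pickup(F) → towers=[D/G/C; E/H/A/B] holding=F
     unstack(C, G) → towers=[D/G; E/H/A/B; F] holding=C  ← match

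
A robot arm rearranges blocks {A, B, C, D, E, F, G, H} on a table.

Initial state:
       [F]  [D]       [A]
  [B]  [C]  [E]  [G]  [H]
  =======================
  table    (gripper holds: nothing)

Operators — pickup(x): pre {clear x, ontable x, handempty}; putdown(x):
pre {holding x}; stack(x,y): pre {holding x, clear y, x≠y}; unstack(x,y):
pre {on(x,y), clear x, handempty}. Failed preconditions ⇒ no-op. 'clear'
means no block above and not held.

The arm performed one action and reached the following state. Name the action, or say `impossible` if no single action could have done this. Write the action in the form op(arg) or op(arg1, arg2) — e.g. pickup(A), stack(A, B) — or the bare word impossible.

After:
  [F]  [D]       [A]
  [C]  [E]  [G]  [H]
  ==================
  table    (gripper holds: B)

target: towers=[C/F; E/D; G; H/A] holding=B
         pickup(G) → towers=[B; C/F; E/D; H/A] holding=G
     unstack(A, H) → towers=[B; C/F; E/D; G; H] holding=A
         pickup(B) → towers=[C/F; E/D; G; H/A] holding=B  ← match
     unstack(F, C) → towers=[B; C; E/D; G; H/A] holding=F
     unstack(D, E) → towers=[B; C/F; E; G; H/A] holding=D

pickup(B)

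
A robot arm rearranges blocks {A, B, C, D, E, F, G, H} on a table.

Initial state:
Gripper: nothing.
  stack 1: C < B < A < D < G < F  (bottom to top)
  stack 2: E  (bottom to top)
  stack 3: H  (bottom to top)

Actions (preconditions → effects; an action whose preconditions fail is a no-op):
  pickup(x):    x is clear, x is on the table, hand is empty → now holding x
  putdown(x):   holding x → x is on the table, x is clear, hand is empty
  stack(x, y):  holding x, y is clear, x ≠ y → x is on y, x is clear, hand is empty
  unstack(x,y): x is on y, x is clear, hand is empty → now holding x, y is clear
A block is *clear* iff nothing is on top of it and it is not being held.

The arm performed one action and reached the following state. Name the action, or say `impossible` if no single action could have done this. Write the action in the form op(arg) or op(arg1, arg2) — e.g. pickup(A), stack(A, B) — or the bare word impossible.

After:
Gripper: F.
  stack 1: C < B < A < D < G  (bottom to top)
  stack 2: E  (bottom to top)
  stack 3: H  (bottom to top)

target: towers=[C/B/A/D/G; E; H] holding=F
         pickup(E) → towers=[C/B/A/D/G/F; H] holding=E
         pickup(H) → towers=[C/B/A/D/G/F; E] holding=H
     unstack(F, G) → towers=[C/B/A/D/G; E; H] holding=F  ← match

unstack(F, G)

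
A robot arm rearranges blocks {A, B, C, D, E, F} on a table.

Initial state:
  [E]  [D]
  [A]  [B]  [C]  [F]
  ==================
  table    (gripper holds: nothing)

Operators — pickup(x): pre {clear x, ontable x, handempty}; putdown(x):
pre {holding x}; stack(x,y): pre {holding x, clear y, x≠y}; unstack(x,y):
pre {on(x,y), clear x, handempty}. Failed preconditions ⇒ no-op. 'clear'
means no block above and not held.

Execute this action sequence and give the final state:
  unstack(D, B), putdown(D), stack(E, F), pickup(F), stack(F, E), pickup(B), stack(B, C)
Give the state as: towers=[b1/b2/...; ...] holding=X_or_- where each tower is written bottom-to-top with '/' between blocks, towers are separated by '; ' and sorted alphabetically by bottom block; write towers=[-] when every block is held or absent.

step 1 (unstack(D, B)): towers=[A/E; B; C; F] holding=D
step 2 (putdown(D)): towers=[A/E; B; C; D; F] holding=-
step 3 (stack(E, F)) [no-op]: towers=[A/E; B; C; D; F] holding=-
step 4 (pickup(F)): towers=[A/E; B; C; D] holding=F
step 5 (stack(F, E)): towers=[A/E/F; B; C; D] holding=-
step 6 (pickup(B)): towers=[A/E/F; C; D] holding=B
step 7 (stack(B, C)): towers=[A/E/F; C/B; D] holding=-

towers=[A/E/F; C/B; D] holding=-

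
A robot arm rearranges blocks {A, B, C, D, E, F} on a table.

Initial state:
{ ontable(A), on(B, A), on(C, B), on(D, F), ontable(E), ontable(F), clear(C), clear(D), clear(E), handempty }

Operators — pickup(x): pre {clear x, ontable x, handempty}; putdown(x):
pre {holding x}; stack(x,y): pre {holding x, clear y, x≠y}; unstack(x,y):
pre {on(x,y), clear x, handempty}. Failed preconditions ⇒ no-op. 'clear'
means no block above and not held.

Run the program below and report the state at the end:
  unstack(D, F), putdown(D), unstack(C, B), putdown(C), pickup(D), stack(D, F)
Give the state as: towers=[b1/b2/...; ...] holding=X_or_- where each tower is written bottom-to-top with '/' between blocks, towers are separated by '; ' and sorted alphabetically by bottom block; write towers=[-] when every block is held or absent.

towers=[A/B; C; E; F/D] holding=-

step 1 (unstack(D, F)): towers=[A/B/C; E; F] holding=D
step 2 (putdown(D)): towers=[A/B/C; D; E; F] holding=-
step 3 (unstack(C, B)): towers=[A/B; D; E; F] holding=C
step 4 (putdown(C)): towers=[A/B; C; D; E; F] holding=-
step 5 (pickup(D)): towers=[A/B; C; E; F] holding=D
step 6 (stack(D, F)): towers=[A/B; C; E; F/D] holding=-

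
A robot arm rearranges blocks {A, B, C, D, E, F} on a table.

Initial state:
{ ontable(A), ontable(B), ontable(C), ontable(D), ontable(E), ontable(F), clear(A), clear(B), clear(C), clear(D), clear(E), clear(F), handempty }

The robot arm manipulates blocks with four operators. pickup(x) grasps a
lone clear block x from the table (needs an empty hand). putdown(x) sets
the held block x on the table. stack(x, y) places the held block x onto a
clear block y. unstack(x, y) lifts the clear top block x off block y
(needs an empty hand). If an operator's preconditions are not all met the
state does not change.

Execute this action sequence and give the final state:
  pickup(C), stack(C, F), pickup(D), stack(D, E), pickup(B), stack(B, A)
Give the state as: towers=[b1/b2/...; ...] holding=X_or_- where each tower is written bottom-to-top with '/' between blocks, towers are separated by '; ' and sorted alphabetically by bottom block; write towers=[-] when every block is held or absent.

towers=[A/B; E/D; F/C] holding=-

step 1 (pickup(C)): towers=[A; B; D; E; F] holding=C
step 2 (stack(C, F)): towers=[A; B; D; E; F/C] holding=-
step 3 (pickup(D)): towers=[A; B; E; F/C] holding=D
step 4 (stack(D, E)): towers=[A; B; E/D; F/C] holding=-
step 5 (pickup(B)): towers=[A; E/D; F/C] holding=B
step 6 (stack(B, A)): towers=[A/B; E/D; F/C] holding=-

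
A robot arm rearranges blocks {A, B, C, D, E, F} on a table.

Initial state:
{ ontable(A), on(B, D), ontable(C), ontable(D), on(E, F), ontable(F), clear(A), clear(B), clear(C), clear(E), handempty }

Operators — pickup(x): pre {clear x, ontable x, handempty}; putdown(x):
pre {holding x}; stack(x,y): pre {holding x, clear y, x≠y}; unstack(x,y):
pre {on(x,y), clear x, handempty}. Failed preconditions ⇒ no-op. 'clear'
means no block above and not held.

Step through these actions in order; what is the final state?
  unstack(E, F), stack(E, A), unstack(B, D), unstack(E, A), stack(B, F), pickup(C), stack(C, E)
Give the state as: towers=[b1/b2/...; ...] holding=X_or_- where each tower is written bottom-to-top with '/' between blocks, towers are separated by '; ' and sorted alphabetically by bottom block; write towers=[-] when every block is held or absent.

step 1 (unstack(E, F)): towers=[A; C; D/B; F] holding=E
step 2 (stack(E, A)): towers=[A/E; C; D/B; F] holding=-
step 3 (unstack(B, D)): towers=[A/E; C; D; F] holding=B
step 4 (unstack(E, A)) [no-op]: towers=[A/E; C; D; F] holding=B
step 5 (stack(B, F)): towers=[A/E; C; D; F/B] holding=-
step 6 (pickup(C)): towers=[A/E; D; F/B] holding=C
step 7 (stack(C, E)): towers=[A/E/C; D; F/B] holding=-

towers=[A/E/C; D; F/B] holding=-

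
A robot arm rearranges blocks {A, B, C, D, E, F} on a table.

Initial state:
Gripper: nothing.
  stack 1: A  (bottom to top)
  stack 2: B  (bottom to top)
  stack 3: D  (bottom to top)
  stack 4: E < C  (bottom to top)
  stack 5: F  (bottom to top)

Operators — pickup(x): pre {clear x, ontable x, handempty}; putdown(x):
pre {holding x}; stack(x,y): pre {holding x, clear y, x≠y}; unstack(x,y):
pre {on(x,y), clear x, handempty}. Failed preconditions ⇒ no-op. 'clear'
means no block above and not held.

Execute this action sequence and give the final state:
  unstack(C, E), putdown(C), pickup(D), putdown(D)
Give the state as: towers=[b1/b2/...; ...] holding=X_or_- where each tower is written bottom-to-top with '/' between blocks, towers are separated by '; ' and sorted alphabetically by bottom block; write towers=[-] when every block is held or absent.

towers=[A; B; C; D; E; F] holding=-

step 1 (unstack(C, E)): towers=[A; B; D; E; F] holding=C
step 2 (putdown(C)): towers=[A; B; C; D; E; F] holding=-
step 3 (pickup(D)): towers=[A; B; C; E; F] holding=D
step 4 (putdown(D)): towers=[A; B; C; D; E; F] holding=-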